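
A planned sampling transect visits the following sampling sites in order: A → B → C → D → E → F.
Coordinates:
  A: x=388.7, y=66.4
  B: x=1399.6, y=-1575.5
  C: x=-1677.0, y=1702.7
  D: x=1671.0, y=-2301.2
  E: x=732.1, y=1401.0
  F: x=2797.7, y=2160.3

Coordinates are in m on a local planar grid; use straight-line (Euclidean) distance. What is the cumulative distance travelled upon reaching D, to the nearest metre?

Leg distances:
A→B: 1928.1 m  (cumulative 1928.1 m)
B→C: 4495.8 m  (cumulative 6423.9 m)
C→D: 5219.2 m  (cumulative 11643.2 m)
Cumulative distance at D ≈ 11643 m.

11643 m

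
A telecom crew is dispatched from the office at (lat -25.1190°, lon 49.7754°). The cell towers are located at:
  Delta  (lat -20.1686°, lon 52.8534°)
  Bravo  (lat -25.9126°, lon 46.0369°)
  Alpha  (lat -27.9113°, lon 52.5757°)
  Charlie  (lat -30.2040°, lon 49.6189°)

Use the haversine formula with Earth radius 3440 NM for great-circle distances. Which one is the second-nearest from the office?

Distance to each, sorted:
Bravo: 208.1 NM
Alpha: 225.2 NM
Charlie: 305.4 NM
Delta: 342.6 NM
The second-nearest is Alpha at 225.2 NM.

Alpha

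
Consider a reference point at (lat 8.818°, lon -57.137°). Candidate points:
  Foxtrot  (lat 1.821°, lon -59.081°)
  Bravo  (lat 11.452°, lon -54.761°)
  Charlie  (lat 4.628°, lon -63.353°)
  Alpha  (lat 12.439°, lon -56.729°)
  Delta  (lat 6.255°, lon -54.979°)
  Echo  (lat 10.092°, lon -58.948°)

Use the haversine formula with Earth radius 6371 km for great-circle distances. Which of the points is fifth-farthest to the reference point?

Delta

Distances from the reference point ((lat 8.818°, lon -57.137°)):
Charlie: 829.5 km
Foxtrot: 807.2 km
Alpha: 405.1 km
Bravo: 391.7 km
Delta: 371.2 km
Echo: 244.0 km
The fifth-farthest is Delta at 371.2 km.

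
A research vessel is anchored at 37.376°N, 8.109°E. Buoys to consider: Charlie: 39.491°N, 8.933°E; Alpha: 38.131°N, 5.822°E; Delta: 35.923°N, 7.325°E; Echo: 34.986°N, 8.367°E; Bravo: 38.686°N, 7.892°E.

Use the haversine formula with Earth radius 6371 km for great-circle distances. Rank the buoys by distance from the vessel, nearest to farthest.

Bravo, Delta, Alpha, Charlie, Echo

Computing each great-circle distance from 37.376°N, 8.109°E:
Bravo 38.686°N, 7.892°E: 146.9 km
Delta 35.923°N, 7.325°E: 176.1 km
Alpha 38.131°N, 5.822°E: 217.9 km
Charlie 39.491°N, 8.933°E: 245.9 km
Echo 34.986°N, 8.367°E: 266.8 km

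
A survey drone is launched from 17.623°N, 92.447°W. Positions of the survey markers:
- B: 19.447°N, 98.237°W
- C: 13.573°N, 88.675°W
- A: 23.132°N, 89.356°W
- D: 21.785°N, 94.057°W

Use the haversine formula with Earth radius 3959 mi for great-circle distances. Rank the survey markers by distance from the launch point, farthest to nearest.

A, B, C, D

Distance from the launch point at 17.623°N, 92.447°W to each:
A 23.132°N, 89.356°W: 430.0 mi
B 19.447°N, 98.237°W: 399.7 mi
C 13.573°N, 88.675°W: 375.9 mi
D 21.785°N, 94.057°W: 306.1 mi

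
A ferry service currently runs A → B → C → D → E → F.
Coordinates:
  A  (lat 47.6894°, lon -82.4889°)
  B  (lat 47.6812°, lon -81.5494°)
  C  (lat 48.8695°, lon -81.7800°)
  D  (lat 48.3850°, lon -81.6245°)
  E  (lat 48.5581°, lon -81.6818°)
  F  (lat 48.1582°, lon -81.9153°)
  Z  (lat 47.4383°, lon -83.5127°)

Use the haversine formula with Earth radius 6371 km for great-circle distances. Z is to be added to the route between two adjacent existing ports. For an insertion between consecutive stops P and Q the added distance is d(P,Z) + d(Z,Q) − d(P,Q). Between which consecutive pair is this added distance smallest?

Added distance for inserting Z between each consecutive pair:
A–B: 161.2 km
B–C: 221.1 km
C–D: 325.2 km
D–E: 340.6 km
E–F: 280.5 km
Smallest added distance is 161.2 km, inserting between A and B.

between A and B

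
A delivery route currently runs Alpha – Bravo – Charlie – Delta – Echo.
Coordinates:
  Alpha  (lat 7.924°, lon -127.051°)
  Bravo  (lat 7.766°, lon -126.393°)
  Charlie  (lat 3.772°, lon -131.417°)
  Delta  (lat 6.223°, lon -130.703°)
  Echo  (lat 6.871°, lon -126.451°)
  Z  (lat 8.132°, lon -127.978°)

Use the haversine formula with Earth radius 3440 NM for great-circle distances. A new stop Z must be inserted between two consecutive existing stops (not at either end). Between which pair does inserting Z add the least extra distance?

Added distance for inserting Z between each consecutive pair:
Alpha–Bravo: 113.0 NM
Bravo–Charlie: 45.4 NM
Charlie–Delta: 378.2 NM
Delta–Echo: 60.4 NM
Smallest added distance is 45.4 NM, inserting between Bravo and Charlie.

between Bravo and Charlie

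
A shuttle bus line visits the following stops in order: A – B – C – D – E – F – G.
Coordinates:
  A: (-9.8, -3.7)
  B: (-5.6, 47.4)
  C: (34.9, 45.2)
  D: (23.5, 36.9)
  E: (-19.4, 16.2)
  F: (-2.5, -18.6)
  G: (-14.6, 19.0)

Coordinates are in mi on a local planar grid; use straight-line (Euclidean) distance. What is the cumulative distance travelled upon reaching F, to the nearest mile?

192 mi

Leg distances:
A→B: 51.3 mi  (cumulative 51.3 mi)
B→C: 40.6 mi  (cumulative 91.8 mi)
C→D: 14.1 mi  (cumulative 105.9 mi)
D→E: 47.6 mi  (cumulative 153.6 mi)
E→F: 38.7 mi  (cumulative 192.3 mi)
Cumulative distance at F ≈ 192 mi.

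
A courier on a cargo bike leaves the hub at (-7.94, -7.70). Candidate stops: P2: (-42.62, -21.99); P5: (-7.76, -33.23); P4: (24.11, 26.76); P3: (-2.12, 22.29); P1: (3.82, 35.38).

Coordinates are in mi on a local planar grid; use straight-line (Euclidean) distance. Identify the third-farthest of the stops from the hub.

P2

Distance to each, sorted:
P4: 47.1 mi
P1: 44.7 mi
P2: 37.5 mi
P3: 30.5 mi
P5: 25.5 mi
The third-farthest is P2 at 37.5 mi.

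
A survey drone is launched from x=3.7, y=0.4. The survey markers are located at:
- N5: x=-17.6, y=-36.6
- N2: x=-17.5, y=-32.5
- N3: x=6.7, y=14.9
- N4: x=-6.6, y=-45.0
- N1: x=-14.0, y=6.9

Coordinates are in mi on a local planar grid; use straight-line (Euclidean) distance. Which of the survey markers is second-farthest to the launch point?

N5

Distance to each, sorted:
N4: 46.6 mi
N5: 42.7 mi
N2: 39.1 mi
N1: 18.9 mi
N3: 14.8 mi
The second-farthest is N5 at 42.7 mi.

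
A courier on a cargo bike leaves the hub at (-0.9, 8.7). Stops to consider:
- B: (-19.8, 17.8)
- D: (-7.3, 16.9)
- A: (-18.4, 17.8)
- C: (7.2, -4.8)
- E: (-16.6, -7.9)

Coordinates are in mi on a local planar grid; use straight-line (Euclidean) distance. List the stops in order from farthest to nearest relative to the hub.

Computing each straight-line distance from (-0.9, 8.7):
E (-16.6, -7.9): 22.8 mi
B (-19.8, 17.8): 21.0 mi
A (-18.4, 17.8): 19.7 mi
C (7.2, -4.8): 15.7 mi
D (-7.3, 16.9): 10.4 mi

E, B, A, C, D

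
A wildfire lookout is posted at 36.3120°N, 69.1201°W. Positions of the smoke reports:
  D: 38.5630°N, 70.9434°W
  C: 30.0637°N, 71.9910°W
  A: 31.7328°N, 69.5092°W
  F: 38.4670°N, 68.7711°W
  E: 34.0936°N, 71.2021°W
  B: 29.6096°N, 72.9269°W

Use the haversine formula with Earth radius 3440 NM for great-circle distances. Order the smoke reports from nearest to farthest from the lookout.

Distance from the lookout at 36.3120°N, 69.1201°W to each:
F 38.4670°N, 68.7711°W: 130.5 NM
D 38.5630°N, 70.9434°W: 160.7 NM
E 34.0936°N, 71.2021°W: 167.8 NM
A 31.7328°N, 69.5092°W: 275.6 NM
C 30.0637°N, 71.9910°W: 401.9 NM
B 29.6096°N, 72.9269°W: 445.7 NM

F, D, E, A, C, B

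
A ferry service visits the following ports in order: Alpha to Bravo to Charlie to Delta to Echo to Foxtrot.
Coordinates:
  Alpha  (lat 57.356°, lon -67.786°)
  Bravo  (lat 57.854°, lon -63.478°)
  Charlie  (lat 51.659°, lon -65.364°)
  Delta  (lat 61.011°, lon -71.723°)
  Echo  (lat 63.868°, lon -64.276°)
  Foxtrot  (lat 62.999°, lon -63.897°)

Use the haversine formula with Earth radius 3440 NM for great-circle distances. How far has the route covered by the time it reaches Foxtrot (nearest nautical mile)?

Leg distances:
Alpha→Bravo: 141.7 NM  (cumulative 141.7 NM)
Bravo→Charlie: 377.6 NM  (cumulative 519.3 NM)
Charlie→Delta: 599.4 NM  (cumulative 1118.7 NM)
Delta→Echo: 268.5 NM  (cumulative 1387.2 NM)
Echo→Foxtrot: 53.2 NM  (cumulative 1440.3 NM)
Cumulative distance at Foxtrot ≈ 1440 NM.

1440 NM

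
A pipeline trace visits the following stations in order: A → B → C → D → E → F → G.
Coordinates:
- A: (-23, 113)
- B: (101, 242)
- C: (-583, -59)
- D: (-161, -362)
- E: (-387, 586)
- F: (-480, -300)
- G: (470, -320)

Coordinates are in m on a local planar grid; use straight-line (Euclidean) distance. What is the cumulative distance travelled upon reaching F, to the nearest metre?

3311 m

Leg distances:
A→B: 178.9 m  (cumulative 178.9 m)
B→C: 747.3 m  (cumulative 926.2 m)
C→D: 519.5 m  (cumulative 1445.7 m)
D→E: 974.6 m  (cumulative 2420.3 m)
E→F: 890.9 m  (cumulative 3311.2 m)
Cumulative distance at F ≈ 3311 m.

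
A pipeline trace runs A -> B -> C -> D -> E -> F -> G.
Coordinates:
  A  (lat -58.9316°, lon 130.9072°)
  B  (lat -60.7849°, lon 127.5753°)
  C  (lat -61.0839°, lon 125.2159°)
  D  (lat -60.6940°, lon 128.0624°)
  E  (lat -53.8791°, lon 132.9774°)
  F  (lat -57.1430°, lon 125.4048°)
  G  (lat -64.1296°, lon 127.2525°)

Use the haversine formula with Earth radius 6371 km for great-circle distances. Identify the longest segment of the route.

Leg distances:
A→B: 277.6 km
B→C: 131.7 km
C→D: 160.0 km
D→E: 812.8 km
E→F: 598.6 km
F→G: 783.3 km
The longest leg is D–E at 812.8 km.

D–E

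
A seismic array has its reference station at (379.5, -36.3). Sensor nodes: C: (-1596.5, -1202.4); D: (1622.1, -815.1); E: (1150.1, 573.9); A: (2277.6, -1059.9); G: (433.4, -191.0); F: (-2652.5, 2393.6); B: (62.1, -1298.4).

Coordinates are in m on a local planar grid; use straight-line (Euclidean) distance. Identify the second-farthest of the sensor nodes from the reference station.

C

Distances from the reference station ((379.5, -36.3)):
F: 3885.5 m
C: 2294.4 m
A: 2156.5 m
D: 1466.5 m
B: 1301.4 m
E: 982.9 m
G: 163.8 m
The second-farthest is C at 2294.4 m.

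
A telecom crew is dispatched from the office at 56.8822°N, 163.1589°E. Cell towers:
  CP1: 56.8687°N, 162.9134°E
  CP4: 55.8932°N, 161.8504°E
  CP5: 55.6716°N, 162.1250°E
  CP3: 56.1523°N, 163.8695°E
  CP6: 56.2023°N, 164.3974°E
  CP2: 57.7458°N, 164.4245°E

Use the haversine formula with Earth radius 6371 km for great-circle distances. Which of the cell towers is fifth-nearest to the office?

CP4

Distances from the office (56.8822°N, 163.1589°E):
CP1: 15.0 km
CP3: 92.1 km
CP6: 107.1 km
CP2: 122.5 km
CP4: 136.3 km
CP5: 149.0 km
The fifth-nearest is CP4 at 136.3 km.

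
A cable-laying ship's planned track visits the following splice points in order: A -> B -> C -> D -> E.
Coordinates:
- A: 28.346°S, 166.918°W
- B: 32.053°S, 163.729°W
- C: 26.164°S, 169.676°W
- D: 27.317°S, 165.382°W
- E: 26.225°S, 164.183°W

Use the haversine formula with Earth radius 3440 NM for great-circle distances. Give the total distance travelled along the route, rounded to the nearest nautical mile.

Leg distances:
A→B: 277.3 NM  (cumulative 277.3 NM)
B→C: 471.3 NM  (cumulative 748.6 NM)
C→D: 240.4 NM  (cumulative 989.0 NM)
D→E: 91.8 NM  (cumulative 1080.8 NM)
Total route length ≈ 1081 NM.

1081 NM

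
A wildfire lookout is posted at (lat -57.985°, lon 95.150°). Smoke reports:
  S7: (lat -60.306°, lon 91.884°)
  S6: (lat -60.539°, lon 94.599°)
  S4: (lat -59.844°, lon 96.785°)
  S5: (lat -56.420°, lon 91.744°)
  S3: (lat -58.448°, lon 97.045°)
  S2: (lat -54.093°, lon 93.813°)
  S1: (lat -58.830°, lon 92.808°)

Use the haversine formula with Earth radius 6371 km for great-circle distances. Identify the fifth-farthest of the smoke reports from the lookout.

S4

Distance to each, sorted:
S2: 440.6 km
S7: 318.2 km
S6: 285.7 km
S5: 269.0 km
S4: 227.0 km
S1: 165.6 km
S3: 122.3 km
The fifth-farthest is S4 at 227.0 km.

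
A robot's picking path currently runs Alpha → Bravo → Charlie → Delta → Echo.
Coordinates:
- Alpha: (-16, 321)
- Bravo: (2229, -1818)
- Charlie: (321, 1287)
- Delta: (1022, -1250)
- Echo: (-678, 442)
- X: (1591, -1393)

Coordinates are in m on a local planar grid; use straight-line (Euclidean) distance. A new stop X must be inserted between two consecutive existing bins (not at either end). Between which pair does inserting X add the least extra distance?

Added distance for inserting X between each consecutive pair:
Alpha–Bravo: 15.3 m
Bravo–Charlie: 87.9 m
Charlie–Delta: 920.3 m
Delta–Echo: 1106.3 m
Smallest added distance is 15.3 m, inserting between Alpha and Bravo.

between Alpha and Bravo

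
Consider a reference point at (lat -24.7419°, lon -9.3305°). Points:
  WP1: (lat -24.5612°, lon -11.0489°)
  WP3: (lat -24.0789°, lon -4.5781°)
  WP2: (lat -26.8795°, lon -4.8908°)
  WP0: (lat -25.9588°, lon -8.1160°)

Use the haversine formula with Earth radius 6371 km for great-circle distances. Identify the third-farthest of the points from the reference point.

WP0

Distance to each, sorted:
WP2: 503.9 km
WP3: 486.8 km
WP0: 182.2 km
WP1: 174.8 km
The third-farthest is WP0 at 182.2 km.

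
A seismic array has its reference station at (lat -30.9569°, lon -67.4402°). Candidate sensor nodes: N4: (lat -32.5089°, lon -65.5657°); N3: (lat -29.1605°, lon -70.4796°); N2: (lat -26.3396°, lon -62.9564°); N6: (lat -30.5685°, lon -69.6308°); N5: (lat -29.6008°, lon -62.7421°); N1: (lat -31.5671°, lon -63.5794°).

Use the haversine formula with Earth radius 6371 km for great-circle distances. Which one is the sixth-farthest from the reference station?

N6

Distances from the reference station ((lat -30.9569°, lon -67.4402°)):
N2: 674.4 km
N5: 475.6 km
N1: 373.2 km
N3: 354.2 km
N4: 247.4 km
N6: 213.7 km
The sixth-farthest is N6 at 213.7 km.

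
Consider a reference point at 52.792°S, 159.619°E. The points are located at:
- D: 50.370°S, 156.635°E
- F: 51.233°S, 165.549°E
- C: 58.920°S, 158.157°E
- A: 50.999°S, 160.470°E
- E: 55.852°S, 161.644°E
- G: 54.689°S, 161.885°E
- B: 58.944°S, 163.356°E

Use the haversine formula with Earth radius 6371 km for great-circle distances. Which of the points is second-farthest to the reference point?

C

Distance to each, sorted:
B: 722.4 km
C: 687.4 km
F: 441.1 km
E: 364.7 km
D: 339.1 km
G: 258.2 km
A: 207.7 km
The second-farthest is C at 687.4 km.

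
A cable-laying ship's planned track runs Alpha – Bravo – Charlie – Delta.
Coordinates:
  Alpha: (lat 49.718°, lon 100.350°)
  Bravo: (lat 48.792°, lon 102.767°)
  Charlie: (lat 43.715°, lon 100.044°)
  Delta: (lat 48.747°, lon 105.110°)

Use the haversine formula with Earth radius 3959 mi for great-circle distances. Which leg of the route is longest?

Charlie–Delta

Leg distances:
Alpha→Bravo: 126.4 mi
Bravo→Charlie: 374.1 mi
Charlie→Delta: 423.5 mi
The longest leg is Charlie–Delta at 423.5 mi.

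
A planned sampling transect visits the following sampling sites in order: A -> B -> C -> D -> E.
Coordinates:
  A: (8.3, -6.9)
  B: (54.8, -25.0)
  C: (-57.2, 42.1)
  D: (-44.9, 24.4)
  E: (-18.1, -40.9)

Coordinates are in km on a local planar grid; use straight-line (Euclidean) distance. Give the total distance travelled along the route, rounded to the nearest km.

273 km

Leg distances:
A→B: 49.9 km  (cumulative 49.9 km)
B→C: 130.6 km  (cumulative 180.5 km)
C→D: 21.6 km  (cumulative 202.0 km)
D→E: 70.6 km  (cumulative 272.6 km)
Total route length ≈ 273 km.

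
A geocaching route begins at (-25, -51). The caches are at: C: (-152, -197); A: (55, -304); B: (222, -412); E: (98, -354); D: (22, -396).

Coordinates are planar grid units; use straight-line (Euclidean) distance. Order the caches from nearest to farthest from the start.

Distance from the start at (-25, -51) to each:
C (-152, -197): 193.5
A (55, -304): 265.3
E (98, -354): 327.0
D (22, -396): 348.2
B (222, -412): 437.4

C, A, E, D, B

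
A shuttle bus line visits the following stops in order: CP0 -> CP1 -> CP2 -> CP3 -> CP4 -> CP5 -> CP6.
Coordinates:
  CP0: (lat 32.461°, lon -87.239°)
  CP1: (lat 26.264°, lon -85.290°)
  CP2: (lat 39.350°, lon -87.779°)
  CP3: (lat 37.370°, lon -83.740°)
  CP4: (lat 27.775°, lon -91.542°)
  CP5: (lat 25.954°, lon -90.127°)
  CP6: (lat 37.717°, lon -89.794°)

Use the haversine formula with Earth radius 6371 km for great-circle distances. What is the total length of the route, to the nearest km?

5450 km

Leg distances:
CP0→CP1: 714.4 km  (cumulative 714.4 km)
CP1→CP2: 1473.4 km  (cumulative 2187.8 km)
CP2→CP3: 415.3 km  (cumulative 2603.1 km)
CP3→CP4: 1292.2 km  (cumulative 3895.3 km)
CP4→CP5: 246.4 km  (cumulative 4141.7 km)
CP5→CP6: 1308.4 km  (cumulative 5450.0 km)
Total route length ≈ 5450 km.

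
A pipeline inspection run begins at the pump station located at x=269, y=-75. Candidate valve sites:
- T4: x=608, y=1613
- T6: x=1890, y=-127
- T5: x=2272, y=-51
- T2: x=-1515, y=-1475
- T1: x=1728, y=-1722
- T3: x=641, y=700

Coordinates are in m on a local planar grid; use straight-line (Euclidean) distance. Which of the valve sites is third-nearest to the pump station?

Distances from the pump station (x=269, y=-75):
T3: 859.7 m
T6: 1621.8 m
T4: 1721.7 m
T5: 2003.1 m
T1: 2200.3 m
T2: 2267.7 m
The third-nearest is T4 at 1721.7 m.

T4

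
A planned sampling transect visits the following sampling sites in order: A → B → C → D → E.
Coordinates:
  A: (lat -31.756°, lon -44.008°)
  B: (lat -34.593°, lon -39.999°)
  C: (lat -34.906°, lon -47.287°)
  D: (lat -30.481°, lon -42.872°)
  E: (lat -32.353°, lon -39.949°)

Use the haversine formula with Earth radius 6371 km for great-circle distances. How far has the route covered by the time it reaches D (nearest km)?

1797 km

Leg distances:
A→B: 488.5 km  (cumulative 488.5 km)
B→C: 666.6 km  (cumulative 1155.1 km)
C→D: 642.3 km  (cumulative 1797.5 km)
Cumulative distance at D ≈ 1797 km.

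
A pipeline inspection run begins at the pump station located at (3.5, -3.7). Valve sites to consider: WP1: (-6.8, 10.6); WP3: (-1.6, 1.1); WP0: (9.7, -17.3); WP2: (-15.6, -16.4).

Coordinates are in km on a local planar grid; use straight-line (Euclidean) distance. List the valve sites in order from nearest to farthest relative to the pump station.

WP3, WP0, WP1, WP2

Distances from the pump station:
WP3 (-1.6, 1.1): 7.0 km
WP0 (9.7, -17.3): 14.9 km
WP1 (-6.8, 10.6): 17.6 km
WP2 (-15.6, -16.4): 22.9 km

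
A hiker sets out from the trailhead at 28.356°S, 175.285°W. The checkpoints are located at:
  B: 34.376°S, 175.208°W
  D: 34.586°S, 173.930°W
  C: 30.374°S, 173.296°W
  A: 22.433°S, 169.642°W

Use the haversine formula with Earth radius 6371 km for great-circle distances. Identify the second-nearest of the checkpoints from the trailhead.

B

Distance to each, sorted:
C: 295.8 km
B: 669.4 km
D: 704.5 km
A: 868.6 km
The second-nearest is B at 669.4 km.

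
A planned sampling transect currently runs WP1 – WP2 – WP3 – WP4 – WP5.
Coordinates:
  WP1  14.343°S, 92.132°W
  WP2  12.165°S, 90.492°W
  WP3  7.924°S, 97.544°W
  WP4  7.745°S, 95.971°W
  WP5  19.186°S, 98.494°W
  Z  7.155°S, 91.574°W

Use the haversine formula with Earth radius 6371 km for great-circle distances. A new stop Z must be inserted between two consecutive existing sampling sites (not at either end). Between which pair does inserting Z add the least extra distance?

Added distance for inserting Z between each consecutive pair:
WP1–WP2: 1070.9 km
WP2–WP3: 328.6 km
WP3–WP4: 978.4 km
WP4–WP5: 720.7 km
Smallest added distance is 328.6 km, inserting between WP2 and WP3.

between WP2 and WP3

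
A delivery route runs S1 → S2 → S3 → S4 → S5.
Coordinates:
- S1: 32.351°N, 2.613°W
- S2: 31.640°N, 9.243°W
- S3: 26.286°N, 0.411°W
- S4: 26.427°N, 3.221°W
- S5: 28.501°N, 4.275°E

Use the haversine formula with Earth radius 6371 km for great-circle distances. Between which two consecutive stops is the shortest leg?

S3–S4

Leg distances:
S1→S2: 630.1 km
S2→S3: 1044.7 km
S3→S4: 280.4 km
S4→S5: 774.5 km
The shortest leg is S3–S4 at 280.4 km.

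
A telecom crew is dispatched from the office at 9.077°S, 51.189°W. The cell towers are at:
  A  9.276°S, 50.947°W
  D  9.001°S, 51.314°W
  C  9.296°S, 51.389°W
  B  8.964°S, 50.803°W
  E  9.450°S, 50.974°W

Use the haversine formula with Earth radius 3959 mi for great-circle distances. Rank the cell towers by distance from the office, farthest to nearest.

E, B, A, C, D

Computing each great-circle distance from 9.077°S, 51.189°W:
E 9.450°S, 50.974°W: 29.7 mi
B 8.964°S, 50.803°W: 27.5 mi
A 9.276°S, 50.947°W: 21.5 mi
C 9.296°S, 51.389°W: 20.4 mi
D 9.001°S, 51.314°W: 10.0 mi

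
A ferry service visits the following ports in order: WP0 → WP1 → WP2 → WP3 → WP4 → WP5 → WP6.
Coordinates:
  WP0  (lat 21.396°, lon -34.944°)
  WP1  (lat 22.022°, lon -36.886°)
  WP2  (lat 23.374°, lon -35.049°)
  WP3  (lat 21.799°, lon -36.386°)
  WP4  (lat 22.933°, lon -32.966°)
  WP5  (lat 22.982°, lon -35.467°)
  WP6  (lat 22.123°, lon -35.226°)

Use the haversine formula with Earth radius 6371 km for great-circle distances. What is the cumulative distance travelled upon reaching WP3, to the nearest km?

676 km

Leg distances:
WP0→WP1: 212.4 km  (cumulative 212.4 km)
WP1→WP2: 241.1 km  (cumulative 453.4 km)
WP2→WP3: 222.5 km  (cumulative 675.9 km)
Cumulative distance at WP3 ≈ 676 km.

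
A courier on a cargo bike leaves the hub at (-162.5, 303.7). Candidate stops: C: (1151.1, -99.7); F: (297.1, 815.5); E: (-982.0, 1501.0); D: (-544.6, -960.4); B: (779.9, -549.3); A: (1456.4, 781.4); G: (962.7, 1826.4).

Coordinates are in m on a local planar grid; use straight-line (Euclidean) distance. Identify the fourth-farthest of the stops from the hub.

Distances from the hub ((-162.5, 303.7)):
G: 1893.3 m
A: 1687.9 m
E: 1450.9 m
C: 1374.1 m
D: 1320.6 m
B: 1271.1 m
F: 687.9 m
The fourth-farthest is C at 1374.1 m.

C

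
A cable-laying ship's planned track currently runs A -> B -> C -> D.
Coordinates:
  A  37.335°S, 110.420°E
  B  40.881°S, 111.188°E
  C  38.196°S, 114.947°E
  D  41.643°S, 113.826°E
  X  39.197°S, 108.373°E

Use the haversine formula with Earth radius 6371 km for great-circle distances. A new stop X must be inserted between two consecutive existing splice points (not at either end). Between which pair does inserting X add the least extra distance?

between A and B

Added distance for inserting X between each consecutive pair:
A–B: 177.8 km
B–C: 445.9 km
C–D: 721.7 km
Smallest added distance is 177.8 km, inserting between A and B.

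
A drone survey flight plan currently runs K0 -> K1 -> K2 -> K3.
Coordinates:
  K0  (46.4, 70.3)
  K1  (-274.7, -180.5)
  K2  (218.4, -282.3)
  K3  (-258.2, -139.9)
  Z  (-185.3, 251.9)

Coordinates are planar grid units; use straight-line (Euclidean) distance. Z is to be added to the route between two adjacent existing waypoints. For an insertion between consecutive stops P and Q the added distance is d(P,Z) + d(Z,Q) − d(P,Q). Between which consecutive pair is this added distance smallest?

between K0 and K1

Added distance for inserting Z between each consecutive pair:
K0–K1: 328.5
K1–K2: 607.6
K2–K3: 570.7
Smallest added distance is 328.5, inserting between K0 and K1.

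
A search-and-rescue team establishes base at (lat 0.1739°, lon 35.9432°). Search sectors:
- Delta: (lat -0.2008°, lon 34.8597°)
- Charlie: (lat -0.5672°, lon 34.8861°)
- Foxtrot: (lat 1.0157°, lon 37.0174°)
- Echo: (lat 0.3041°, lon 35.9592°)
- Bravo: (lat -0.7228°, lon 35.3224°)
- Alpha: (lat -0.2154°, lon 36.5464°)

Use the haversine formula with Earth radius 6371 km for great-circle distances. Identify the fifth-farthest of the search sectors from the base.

Alpha

Distances from the base ((lat 0.1739°, lon 35.9432°)):
Foxtrot: 151.7 km
Charlie: 143.6 km
Delta: 127.5 km
Bravo: 121.3 km
Alpha: 79.8 km
Echo: 14.6 km
The fifth-farthest is Alpha at 79.8 km.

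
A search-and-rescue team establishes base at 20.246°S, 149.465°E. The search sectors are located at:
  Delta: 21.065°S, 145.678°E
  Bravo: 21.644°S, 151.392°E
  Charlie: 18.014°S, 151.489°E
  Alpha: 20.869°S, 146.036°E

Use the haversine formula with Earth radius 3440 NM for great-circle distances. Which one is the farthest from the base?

Delta

Distance to each, sorted:
Delta: 218.4 NM
Alpha: 196.4 NM
Charlie: 176.5 NM
Bravo: 136.8 NM
The farthest is Delta at 218.4 NM.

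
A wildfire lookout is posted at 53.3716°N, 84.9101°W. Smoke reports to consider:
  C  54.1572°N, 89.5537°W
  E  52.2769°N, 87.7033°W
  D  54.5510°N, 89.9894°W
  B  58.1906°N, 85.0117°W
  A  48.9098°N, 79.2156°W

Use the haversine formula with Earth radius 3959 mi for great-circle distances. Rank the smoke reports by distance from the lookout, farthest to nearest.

Distance from the lookout at 53.3716°N, 84.9101°W to each:
A 48.9098°N, 79.2156°W: 394.7 mi
B 58.1906°N, 85.0117°W: 333.0 mi
D 54.5510°N, 89.9894°W: 221.9 mi
C 54.1572°N, 89.5537°W: 197.2 mi
E 52.2769°N, 87.7033°W: 139.0 mi

A, B, D, C, E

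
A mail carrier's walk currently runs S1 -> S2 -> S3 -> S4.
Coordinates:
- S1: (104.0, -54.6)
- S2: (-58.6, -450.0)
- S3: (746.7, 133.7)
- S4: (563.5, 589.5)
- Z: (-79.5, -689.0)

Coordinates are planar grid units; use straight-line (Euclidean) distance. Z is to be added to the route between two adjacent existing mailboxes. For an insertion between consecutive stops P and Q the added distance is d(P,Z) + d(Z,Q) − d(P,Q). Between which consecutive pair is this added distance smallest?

between S2 and S3

Added distance for inserting Z between each consecutive pair:
S1–S2: 472.8
S2–S3: 411.3
S3–S4: 2105.8
Smallest added distance is 411.3, inserting between S2 and S3.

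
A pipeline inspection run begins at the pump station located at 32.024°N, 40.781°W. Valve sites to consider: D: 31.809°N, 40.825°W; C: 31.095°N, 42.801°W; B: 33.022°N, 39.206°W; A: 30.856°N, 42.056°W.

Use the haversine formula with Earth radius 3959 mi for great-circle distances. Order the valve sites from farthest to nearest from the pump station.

Distance from the pump station at 32.024°N, 40.781°W to each:
C 31.095°N, 42.801°W: 135.1 mi
B 33.022°N, 39.206°W: 114.8 mi
A 30.856°N, 42.056°W: 110.3 mi
D 31.809°N, 40.825°W: 15.1 mi

C, B, A, D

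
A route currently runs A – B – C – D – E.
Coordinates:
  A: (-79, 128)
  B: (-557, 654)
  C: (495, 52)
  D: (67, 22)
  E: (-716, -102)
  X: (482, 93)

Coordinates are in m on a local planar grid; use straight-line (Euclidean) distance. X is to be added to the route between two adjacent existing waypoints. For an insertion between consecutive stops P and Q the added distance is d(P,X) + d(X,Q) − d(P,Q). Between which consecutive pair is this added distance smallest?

between B and C

Added distance for inserting X between each consecutive pair:
A–B: 1032.1 m
B–C: 11.7 m
C–D: 35.0 m
D–E: 842.0 m
Smallest added distance is 11.7 m, inserting between B and C.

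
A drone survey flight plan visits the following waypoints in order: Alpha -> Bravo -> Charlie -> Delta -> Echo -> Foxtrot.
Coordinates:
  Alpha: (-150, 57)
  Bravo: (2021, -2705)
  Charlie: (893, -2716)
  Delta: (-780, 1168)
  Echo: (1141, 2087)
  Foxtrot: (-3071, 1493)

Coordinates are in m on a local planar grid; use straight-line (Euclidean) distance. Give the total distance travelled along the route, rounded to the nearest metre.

15253 m

Leg distances:
Alpha→Bravo: 3513.1 m  (cumulative 3513.1 m)
Bravo→Charlie: 1128.1 m  (cumulative 4641.2 m)
Charlie→Delta: 4229.0 m  (cumulative 8870.1 m)
Delta→Echo: 2129.5 m  (cumulative 10999.7 m)
Echo→Foxtrot: 4253.7 m  (cumulative 15253.3 m)
Total route length ≈ 15253 m.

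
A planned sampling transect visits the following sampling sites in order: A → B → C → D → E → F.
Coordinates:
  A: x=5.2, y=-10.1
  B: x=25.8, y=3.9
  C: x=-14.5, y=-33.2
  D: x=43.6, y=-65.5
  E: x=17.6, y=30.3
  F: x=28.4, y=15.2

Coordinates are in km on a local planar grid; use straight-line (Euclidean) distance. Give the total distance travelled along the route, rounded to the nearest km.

264 km

Leg distances:
A→B: 24.9 km  (cumulative 24.9 km)
B→C: 54.8 km  (cumulative 79.7 km)
C→D: 66.5 km  (cumulative 146.2 km)
D→E: 99.3 km  (cumulative 245.4 km)
E→F: 18.6 km  (cumulative 264.0 km)
Total route length ≈ 264 km.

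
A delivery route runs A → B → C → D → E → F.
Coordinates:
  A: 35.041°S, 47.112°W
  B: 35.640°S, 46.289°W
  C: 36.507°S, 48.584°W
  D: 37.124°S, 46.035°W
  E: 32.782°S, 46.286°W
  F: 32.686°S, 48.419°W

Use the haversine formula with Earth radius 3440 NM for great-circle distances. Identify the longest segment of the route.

Leg distances:
A→B: 54.0 NM
B→C: 122.9 NM
C→D: 128.0 NM
D→E: 261.0 NM
E→F: 107.9 NM
The longest leg is D–E at 261.0 NM.

D–E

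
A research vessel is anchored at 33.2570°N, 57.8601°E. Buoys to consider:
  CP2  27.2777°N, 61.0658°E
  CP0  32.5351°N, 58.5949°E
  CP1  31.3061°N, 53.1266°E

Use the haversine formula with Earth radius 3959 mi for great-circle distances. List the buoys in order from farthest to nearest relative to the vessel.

CP2, CP1, CP0

Distances from the vessel:
CP2 27.2777°N, 61.0658°E: 455.2 mi
CP1 31.3061°N, 53.1266°E: 307.6 mi
CP0 32.5351°N, 58.5949°E: 65.6 mi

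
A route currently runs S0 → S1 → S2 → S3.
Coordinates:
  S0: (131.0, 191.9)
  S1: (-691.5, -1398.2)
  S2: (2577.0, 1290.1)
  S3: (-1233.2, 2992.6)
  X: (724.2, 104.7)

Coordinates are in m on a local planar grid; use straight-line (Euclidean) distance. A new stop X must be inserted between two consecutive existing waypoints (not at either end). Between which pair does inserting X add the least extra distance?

Added distance for inserting X between each consecutive pair:
S0–S1: 874.0 m
S1–S2: 32.2 m
S2–S3: 1515.0 m
Smallest added distance is 32.2 m, inserting between S1 and S2.

between S1 and S2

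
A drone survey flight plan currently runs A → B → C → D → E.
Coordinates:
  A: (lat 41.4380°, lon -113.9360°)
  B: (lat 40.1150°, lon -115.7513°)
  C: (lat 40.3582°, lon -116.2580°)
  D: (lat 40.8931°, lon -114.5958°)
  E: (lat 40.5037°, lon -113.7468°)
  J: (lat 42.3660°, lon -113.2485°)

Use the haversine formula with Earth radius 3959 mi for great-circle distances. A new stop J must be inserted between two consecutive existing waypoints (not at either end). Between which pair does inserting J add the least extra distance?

Added distance for inserting J between each consecutive pair:
A–B: 144.1 mi
B–C: 379.9 mi
C–D: 237.4 mi
D–E: 202.5 mi
Smallest added distance is 144.1 mi, inserting between A and B.

between A and B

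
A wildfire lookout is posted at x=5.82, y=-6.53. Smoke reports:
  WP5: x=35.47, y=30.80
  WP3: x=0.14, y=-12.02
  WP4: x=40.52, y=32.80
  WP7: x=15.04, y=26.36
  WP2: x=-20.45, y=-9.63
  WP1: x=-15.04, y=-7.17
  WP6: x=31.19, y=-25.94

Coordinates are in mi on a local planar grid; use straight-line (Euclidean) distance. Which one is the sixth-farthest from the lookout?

Distances from the lookout (x=5.82, y=-6.53):
WP4: 52.4 mi
WP5: 47.7 mi
WP7: 34.2 mi
WP6: 31.9 mi
WP2: 26.5 mi
WP1: 20.9 mi
WP3: 7.9 mi
The sixth-farthest is WP1 at 20.9 mi.

WP1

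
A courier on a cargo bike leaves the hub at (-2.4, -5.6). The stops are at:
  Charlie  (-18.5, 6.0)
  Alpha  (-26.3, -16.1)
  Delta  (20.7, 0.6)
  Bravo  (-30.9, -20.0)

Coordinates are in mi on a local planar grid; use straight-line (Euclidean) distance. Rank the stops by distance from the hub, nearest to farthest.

Charlie, Delta, Alpha, Bravo

Distances from the hub:
Charlie (-18.5, 6.0): 19.8 mi
Delta (20.7, 0.6): 23.9 mi
Alpha (-26.3, -16.1): 26.1 mi
Bravo (-30.9, -20.0): 31.9 mi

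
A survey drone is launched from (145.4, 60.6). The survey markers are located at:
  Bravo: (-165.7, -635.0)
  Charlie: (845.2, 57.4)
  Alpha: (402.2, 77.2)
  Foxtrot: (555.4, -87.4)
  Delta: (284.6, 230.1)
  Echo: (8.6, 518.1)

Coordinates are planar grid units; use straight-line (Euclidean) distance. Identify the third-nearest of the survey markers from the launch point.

Distance to each, sorted:
Delta: 219.3
Alpha: 257.3
Foxtrot: 435.9
Echo: 477.5
Charlie: 699.8
Bravo: 762.0
The third-nearest is Foxtrot at 435.9.

Foxtrot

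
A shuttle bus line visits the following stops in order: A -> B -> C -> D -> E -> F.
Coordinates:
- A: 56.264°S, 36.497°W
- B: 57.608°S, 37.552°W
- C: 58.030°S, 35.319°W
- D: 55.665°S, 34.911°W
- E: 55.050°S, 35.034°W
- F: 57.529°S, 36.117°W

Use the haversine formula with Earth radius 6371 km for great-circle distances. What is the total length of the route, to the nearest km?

Leg distances:
A→B: 162.6 km  (cumulative 162.6 km)
B→C: 140.3 km  (cumulative 302.9 km)
C→D: 264.1 km  (cumulative 567.0 km)
D→E: 68.8 km  (cumulative 635.8 km)
E→F: 283.6 km  (cumulative 919.5 km)
Total route length ≈ 919 km.

919 km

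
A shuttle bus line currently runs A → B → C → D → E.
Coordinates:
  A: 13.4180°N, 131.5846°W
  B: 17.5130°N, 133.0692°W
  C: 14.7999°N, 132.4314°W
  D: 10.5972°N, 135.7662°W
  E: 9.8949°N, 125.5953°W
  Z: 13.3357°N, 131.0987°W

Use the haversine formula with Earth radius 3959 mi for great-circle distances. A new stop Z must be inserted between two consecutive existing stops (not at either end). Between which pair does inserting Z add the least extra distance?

Added distance for inserting Z between each consecutive pair:
A–B: 50.5 mi
B–C: 259.8 mi
C–D: 135.6 mi
D–E: 116.5 mi
Smallest added distance is 50.5 mi, inserting between A and B.

between A and B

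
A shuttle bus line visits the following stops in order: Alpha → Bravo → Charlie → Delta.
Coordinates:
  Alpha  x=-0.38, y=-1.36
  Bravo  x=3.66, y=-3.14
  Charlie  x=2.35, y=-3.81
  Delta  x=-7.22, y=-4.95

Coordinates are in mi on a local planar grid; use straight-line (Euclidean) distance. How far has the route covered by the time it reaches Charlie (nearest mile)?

Leg distances:
Alpha→Bravo: 4.4 mi  (cumulative 4.4 mi)
Bravo→Charlie: 1.5 mi  (cumulative 5.9 mi)
Cumulative distance at Charlie ≈ 6 mi.

6 mi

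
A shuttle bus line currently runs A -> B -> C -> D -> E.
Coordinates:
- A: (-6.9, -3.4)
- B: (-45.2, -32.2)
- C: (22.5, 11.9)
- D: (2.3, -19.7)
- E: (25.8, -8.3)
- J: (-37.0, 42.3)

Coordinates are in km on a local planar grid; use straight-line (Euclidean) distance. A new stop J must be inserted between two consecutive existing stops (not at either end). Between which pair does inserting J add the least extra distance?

between B and C

Added distance for inserting J between each consecutive pair:
A–B: 81.8 km
B–C: 61.0 km
C–D: 102.7 km
D–E: 127.9 km
Smallest added distance is 61.0 km, inserting between B and C.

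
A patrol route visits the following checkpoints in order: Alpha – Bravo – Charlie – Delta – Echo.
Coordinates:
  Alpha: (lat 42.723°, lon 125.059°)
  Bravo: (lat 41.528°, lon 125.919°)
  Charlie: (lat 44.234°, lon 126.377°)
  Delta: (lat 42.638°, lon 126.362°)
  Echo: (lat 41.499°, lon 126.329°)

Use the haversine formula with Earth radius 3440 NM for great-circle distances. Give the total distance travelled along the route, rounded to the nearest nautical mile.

Leg distances:
Alpha→Bravo: 81.3 NM  (cumulative 81.3 NM)
Bravo→Charlie: 163.7 NM  (cumulative 245.0 NM)
Charlie→Delta: 95.8 NM  (cumulative 340.9 NM)
Delta→Echo: 68.4 NM  (cumulative 409.3 NM)
Total route length ≈ 409 NM.

409 NM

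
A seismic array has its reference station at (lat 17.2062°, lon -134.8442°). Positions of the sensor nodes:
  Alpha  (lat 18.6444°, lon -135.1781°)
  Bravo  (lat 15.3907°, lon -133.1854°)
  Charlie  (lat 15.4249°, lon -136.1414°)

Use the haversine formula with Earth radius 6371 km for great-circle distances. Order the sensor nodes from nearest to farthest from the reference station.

Distance from the reference station at (lat 17.2062°, lon -134.8442°) to each:
Alpha (lat 18.6444°, lon -135.1781°): 163.8 km
Charlie (lat 15.4249°, lon -136.1414°): 241.6 km
Bravo (lat 15.3907°, lon -133.1854°): 268.5 km

Alpha, Charlie, Bravo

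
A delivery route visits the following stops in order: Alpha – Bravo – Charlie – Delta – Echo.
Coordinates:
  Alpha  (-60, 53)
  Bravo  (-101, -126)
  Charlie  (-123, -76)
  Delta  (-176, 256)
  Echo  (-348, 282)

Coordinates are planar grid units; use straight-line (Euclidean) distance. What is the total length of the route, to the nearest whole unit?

748

Leg distances:
Alpha→Bravo: 183.6  (cumulative 183.6)
Bravo→Charlie: 54.6  (cumulative 238.3)
Charlie→Delta: 336.2  (cumulative 574.5)
Delta→Echo: 174.0  (cumulative 748.4)
Total route length ≈ 748.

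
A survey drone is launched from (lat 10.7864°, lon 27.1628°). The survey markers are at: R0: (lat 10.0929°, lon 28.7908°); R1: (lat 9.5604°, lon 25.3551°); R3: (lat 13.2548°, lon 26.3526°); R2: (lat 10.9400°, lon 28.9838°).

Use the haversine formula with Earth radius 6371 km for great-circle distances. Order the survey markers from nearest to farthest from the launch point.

R0, R2, R1, R3

Distances from the launch point:
R0 (lat 10.0929°, lon 28.7908°): 194.0 km
R2 (lat 10.9400°, lon 28.9838°): 199.6 km
R1 (lat 9.5604°, lon 25.3551°): 240.3 km
R3 (lat 13.2548°, lon 26.3526°): 288.3 km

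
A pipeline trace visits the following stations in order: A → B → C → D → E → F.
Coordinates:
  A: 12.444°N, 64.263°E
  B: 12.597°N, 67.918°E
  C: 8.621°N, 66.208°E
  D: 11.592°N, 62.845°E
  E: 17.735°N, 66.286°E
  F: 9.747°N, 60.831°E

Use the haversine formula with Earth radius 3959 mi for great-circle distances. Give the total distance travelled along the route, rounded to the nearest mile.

Leg distances:
A→B: 246.8 mi  (cumulative 246.8 mi)
B→C: 298.3 mi  (cumulative 545.0 mi)
C→D: 307.4 mi  (cumulative 852.4 mi)
D→E: 482.7 mi  (cumulative 1335.1 mi)
E→F: 662.2 mi  (cumulative 1997.3 mi)
Total route length ≈ 1997 mi.

1997 mi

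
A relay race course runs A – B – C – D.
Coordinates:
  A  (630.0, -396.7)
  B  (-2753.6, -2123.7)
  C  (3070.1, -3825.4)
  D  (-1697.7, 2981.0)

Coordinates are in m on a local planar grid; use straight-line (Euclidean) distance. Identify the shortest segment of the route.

A–B

Leg distances:
A→B: 3798.9 m
B→C: 6067.2 m
C→D: 8310.2 m
The shortest leg is A–B at 3798.9 m.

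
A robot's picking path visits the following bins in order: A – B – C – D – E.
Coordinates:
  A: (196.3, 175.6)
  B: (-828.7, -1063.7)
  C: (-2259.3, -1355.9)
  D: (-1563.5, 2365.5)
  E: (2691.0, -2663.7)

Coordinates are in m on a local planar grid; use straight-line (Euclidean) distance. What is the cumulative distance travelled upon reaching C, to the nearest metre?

Leg distances:
A→B: 1608.3 m  (cumulative 1608.3 m)
B→C: 1460.1 m  (cumulative 3068.4 m)
Cumulative distance at C ≈ 3068 m.

3068 m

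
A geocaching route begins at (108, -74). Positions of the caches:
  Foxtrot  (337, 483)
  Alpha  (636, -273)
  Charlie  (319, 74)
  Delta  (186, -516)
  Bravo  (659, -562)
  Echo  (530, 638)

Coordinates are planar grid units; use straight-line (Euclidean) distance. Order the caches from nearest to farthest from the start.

Charlie, Delta, Alpha, Foxtrot, Bravo, Echo

Distances from the start:
Charlie (319, 74): 257.7
Delta (186, -516): 448.8
Alpha (636, -273): 564.3
Foxtrot (337, 483): 602.2
Bravo (659, -562): 736.0
Echo (530, 638): 827.7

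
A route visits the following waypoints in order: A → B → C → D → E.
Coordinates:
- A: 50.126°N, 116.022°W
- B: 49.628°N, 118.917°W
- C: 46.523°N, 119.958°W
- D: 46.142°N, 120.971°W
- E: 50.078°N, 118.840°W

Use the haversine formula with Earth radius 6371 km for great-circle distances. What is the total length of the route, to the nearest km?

1122 km

Leg distances:
A→B: 214.7 km  (cumulative 214.7 km)
B→C: 353.8 km  (cumulative 568.5 km)
C→D: 88.6 km  (cumulative 657.1 km)
D→E: 465.3 km  (cumulative 1122.4 km)
Total route length ≈ 1122 km.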